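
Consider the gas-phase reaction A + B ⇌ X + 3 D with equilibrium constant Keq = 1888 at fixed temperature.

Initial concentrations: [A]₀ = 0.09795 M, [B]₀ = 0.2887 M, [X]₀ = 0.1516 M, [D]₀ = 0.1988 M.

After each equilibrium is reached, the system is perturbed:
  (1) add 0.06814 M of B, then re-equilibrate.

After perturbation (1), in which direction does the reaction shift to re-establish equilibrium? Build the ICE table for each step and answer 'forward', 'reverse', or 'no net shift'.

Direction: forward

Q₀ = 0.04212 vs Keq = 1888 ⇒ Q<K, forward
Step 1:
                   A          B          X          D
  init       0.09795     0.2887     0.1516     0.1988
  Δ         -0.09787   -0.09787    0.09787     0.2936
  eq      8.2664e-05     0.1908     0.2495     0.4924
  solve Keq expr → x = 0.09787; check Q = 1888
Then add 0.06814 M of B.
Step 2:
                   A          B          X          D
  init    8.2664e-05      0.259     0.2495     0.4924
  Δ       -2.1716e-05 -2.1716e-05 2.1716e-05 6.5147e-05
  eq      6.0949e-05      0.259     0.2495     0.4925
  solve Keq expr → x = 2.1716e-05; check Q = 1888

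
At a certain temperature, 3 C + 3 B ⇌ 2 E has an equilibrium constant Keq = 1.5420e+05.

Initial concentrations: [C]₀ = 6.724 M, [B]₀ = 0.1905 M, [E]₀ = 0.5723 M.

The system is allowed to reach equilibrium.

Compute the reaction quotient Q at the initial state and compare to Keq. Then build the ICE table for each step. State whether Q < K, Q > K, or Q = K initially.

Q₀ = 0.1558 vs Keq = 1.5420e+05 ⇒ Q<K, forward
Step 1:
                  C         B         E
  init        6.724    0.1905    0.5723
  Δ         -0.1883   -0.1883    0.1255
  eq          6.536  0.002245    0.6978
  solve Keq expr → x = 0.06275; check Q = 1.5420e+05

Q₀ = 0.1558; Q < K (proceeds forward)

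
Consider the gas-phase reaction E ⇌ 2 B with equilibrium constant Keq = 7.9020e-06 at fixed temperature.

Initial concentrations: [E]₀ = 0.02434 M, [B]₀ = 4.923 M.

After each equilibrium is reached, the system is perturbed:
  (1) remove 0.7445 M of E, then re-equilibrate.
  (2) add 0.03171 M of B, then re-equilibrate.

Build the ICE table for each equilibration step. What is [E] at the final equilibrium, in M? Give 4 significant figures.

[E]_eq = 1.755 M

Q₀ = 995.7 vs Keq = 7.9020e-06 ⇒ Q>K, reverse
Step 1:
                   E          B
  Initial    0.02434      4.923
  Change       2.459     -4.919
  Equil        2.484    0.00443
  solve Keq expr → x = -2.459; check Q = 7.9020e-06
Then remove 0.7445 M of E.
Step 2:
                   E          B
  Initial      1.739    0.00443
  Change  3.6130e-04 -7.2260e-04
  Equil        1.739   0.003707
  solve Keq expr → x = -3.6130e-04; check Q = 7.9020e-06
Then add 0.03171 M of B.
Step 3:
                   E          B
  Initial      1.739    0.03542
  Change     0.01585   -0.03169
  Equil        1.755   0.003724
  solve Keq expr → x = -0.01585; check Q = 7.9020e-06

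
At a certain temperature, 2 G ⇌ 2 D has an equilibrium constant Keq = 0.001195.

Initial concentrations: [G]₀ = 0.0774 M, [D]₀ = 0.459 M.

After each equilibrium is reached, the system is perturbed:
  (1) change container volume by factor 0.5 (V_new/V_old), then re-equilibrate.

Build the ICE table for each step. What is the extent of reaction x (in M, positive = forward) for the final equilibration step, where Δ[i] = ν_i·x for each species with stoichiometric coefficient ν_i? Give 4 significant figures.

Q₀ = 35.17 vs Keq = 0.001195 ⇒ Q>K, reverse
Step 1:
                   G          D
  init        0.0774      0.459
  Δ           0.4411    -0.4411
  eq          0.5185    0.01792
  solve Keq expr → x = -0.2205; check Q = 0.001195
Then change container volume by factor 0.5 (V_new/V_old).
Step 2:
                   G          D
  init         1.037    0.03585
  Δ                0          0
  eq           1.037    0.03585
  solve Keq expr → x = 0; check Q = 0.001195

x = 0 M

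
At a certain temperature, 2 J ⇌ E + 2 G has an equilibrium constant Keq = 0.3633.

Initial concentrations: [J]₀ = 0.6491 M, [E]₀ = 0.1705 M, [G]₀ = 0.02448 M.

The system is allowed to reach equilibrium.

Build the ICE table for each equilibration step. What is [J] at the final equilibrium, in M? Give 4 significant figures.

Q₀ = 2.4251e-04 vs Keq = 0.3633 ⇒ Q<K, forward
Step 1:
                  J         E         G
  I          0.6491    0.1705   0.02448
  C         -0.3202    0.1601    0.3202
  E          0.3289    0.3306    0.3447
  solve Keq expr → x = 0.1601; check Q = 0.3633

[J]_eq = 0.3289 M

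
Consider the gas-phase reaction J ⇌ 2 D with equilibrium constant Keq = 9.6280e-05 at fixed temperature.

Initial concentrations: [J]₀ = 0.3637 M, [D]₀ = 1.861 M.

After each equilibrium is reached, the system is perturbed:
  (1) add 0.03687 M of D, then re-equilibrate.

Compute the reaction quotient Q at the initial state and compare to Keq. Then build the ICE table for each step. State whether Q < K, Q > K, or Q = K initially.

Q₀ = 9.522; Q > K (proceeds reverse)

Q₀ = 9.522 vs Keq = 9.6280e-05 ⇒ Q>K, reverse
Step 1:
                   J          D
  init        0.3637      1.861
  Δ           0.9249      -1.85
  eq           1.289    0.01114
  solve Keq expr → x = -0.9249; check Q = 9.6280e-05
Then add 0.03687 M of D.
Step 2:
                   J          D
  init         1.289    0.04801
  Δ           0.0184   -0.03679
  eq           1.307    0.01122
  solve Keq expr → x = -0.0184; check Q = 9.6280e-05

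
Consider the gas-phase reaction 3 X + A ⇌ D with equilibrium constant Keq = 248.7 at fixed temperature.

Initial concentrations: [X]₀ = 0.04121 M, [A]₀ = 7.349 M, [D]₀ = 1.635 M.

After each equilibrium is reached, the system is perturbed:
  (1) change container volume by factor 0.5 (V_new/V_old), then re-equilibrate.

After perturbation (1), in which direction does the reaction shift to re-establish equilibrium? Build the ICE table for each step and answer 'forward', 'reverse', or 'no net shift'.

Q₀ = 3179 vs Keq = 248.7 ⇒ Q>K, reverse
Step 1:
                   X          A          D
  init       0.04121      7.349      1.635
  Δ          0.05471    0.01824   -0.01824
  eq         0.09592      7.367      1.617
  solve Keq expr → x = -0.01824; check Q = 248.7
Then change container volume by factor 0.5 (V_new/V_old).
Step 2:
                   X          A          D
  init        0.1918      14.73      3.234
  Δ         -0.09553   -0.03184    0.03184
  eq          0.0963       14.7      3.265
  solve Keq expr → x = 0.03184; check Q = 248.7

Direction: forward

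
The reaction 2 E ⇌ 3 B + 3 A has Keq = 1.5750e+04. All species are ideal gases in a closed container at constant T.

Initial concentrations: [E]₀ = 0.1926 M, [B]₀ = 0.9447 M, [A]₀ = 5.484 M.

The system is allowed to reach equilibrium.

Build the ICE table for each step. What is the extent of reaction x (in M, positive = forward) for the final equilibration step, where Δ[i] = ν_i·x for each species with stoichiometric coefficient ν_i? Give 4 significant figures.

Q₀ = 3749 vs Keq = 1.5750e+04 ⇒ Q<K, forward
Step 1:
                   E          B          A
  init        0.1926     0.9447      5.484
  Δ         -0.07727     0.1159     0.1159
  eq          0.1153      1.061        5.6
  solve Keq expr → x = 0.03863; check Q = 1.5750e+04

x = 0.03863 M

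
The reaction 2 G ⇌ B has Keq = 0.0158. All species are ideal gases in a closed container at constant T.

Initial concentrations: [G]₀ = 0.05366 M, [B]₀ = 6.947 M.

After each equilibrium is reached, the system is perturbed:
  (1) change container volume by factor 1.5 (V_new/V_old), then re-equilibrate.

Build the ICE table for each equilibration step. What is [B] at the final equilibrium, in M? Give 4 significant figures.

[B]_eq = 0.8921 M

Q₀ = 2413 vs Keq = 0.0158 ⇒ Q>K, reverse
Step 1:
                   G          B
  Initial    0.05366      6.947
  Change       10.42     -5.212
  Equil        10.48      1.735
  solve Keq expr → x = -5.212; check Q = 0.0158
Then change container volume by factor 1.5 (V_new/V_old).
Step 2:
                   G          B
  Initial      6.985      1.156
  Change      0.5287    -0.2644
  Equil        7.514     0.8921
  solve Keq expr → x = -0.2644; check Q = 0.0158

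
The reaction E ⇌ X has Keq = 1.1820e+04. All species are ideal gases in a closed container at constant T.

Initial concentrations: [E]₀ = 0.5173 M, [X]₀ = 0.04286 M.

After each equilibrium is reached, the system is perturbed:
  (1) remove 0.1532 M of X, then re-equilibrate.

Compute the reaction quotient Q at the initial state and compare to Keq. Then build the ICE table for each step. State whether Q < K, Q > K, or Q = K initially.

Q₀ = 0.08285 vs Keq = 1.1820e+04 ⇒ Q<K, forward
Step 1:
                    E           X
  init         0.5173     0.04286
  Δ           -0.5173      0.5173
  eq       4.7387e-05      0.5601
  solve Keq expr → x = 0.5173; check Q = 1.1820e+04
Then remove 0.1532 M of X.
Step 2:
                    E           X
  init     4.7387e-05      0.4069
  Δ       -1.2960e-05  1.2960e-05
  eq       3.4427e-05      0.4069
  solve Keq expr → x = 1.2960e-05; check Q = 1.1820e+04

Q₀ = 0.08285; Q < K (proceeds forward)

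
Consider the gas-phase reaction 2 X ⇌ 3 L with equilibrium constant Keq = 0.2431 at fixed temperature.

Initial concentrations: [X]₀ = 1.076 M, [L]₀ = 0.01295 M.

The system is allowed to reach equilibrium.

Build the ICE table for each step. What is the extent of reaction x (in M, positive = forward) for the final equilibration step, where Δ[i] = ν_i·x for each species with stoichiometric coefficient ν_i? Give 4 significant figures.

Q₀ = 1.8758e-06 vs Keq = 0.2431 ⇒ Q<K, forward
Step 1:
                   X          L
  I            1.076    0.01295
  C          -0.3328     0.4991
  E           0.7432     0.5121
  solve Keq expr → x = 0.1664; check Q = 0.2431

x = 0.1664 M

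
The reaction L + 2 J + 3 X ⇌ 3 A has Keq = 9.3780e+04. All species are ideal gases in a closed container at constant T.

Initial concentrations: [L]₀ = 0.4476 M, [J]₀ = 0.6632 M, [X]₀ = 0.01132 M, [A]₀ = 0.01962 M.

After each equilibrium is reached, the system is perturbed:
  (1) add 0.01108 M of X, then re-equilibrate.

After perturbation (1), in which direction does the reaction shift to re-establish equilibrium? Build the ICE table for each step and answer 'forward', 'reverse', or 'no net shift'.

Q₀ = 26.45 vs Keq = 9.3780e+04 ⇒ Q<K, forward
Step 1:
                  L         J         X         A
  Initial    0.4476    0.6632   0.01132   0.01962
  Change  -0.003394 -0.006788  -0.01018   0.01018
  Equil      0.4442    0.6564  0.001138    0.0298
  solve Keq expr → x = 0.003394; check Q = 9.3780e+04
Then add 0.01108 M of X.
Step 2:
                  L         J         X         A
  Initial    0.4442    0.6564   0.01222    0.0298
  Change  -0.003553 -0.007105  -0.01066   0.01066
  Equil      0.4407    0.6493  0.001561   0.04046
  solve Keq expr → x = 0.003553; check Q = 9.3780e+04

Direction: forward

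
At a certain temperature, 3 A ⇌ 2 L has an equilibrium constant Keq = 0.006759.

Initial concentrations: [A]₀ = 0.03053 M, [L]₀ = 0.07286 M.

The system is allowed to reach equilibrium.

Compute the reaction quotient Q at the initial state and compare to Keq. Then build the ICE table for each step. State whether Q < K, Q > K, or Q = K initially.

Q₀ = 186.6; Q > K (proceeds reverse)

Q₀ = 186.6 vs Keq = 0.006759 ⇒ Q>K, reverse
Step 1:
                   A          L
  init       0.03053    0.07286
  Δ           0.1033   -0.06884
  eq          0.1338   0.004023
  solve Keq expr → x = -0.03442; check Q = 0.006759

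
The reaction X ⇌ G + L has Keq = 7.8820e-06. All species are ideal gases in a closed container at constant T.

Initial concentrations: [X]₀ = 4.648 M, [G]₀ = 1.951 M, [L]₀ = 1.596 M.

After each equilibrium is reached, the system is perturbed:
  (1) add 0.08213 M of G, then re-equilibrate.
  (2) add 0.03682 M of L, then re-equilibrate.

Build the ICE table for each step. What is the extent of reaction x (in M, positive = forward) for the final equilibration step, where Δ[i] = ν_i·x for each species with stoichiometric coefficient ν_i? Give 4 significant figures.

Q₀ = 0.6699 vs Keq = 7.8820e-06 ⇒ Q>K, reverse
Step 1:
                   X          G          L
  Initial      4.648      1.951      1.596
  Change       1.596     -1.596     -1.596
  Equil        6.244     0.3551 1.3858e-04
  solve Keq expr → x = -1.596; check Q = 7.8820e-06
Then add 0.08213 M of G.
Step 2:
                   X          G          L
  Initial      6.244     0.4373 1.3858e-04
  Change  2.6021e-05 -2.6021e-05 -2.6021e-05
  Equil        6.244     0.4372 1.1256e-04
  solve Keq expr → x = -2.6021e-05; check Q = 7.8820e-06
Then add 0.03682 M of L.
Step 3:
                   X          G          L
  Initial      6.244     0.4372    0.03693
  Change     0.03681   -0.03681   -0.03681
  Equil        6.281     0.4004 1.2363e-04
  solve Keq expr → x = -0.03681; check Q = 7.8820e-06

x = -0.03681 M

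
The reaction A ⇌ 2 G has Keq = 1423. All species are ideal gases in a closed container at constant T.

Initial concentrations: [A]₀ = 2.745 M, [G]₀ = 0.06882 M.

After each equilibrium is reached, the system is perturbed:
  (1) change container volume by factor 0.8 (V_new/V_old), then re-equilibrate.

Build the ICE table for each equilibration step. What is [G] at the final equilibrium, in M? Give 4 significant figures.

Q₀ = 0.001725 vs Keq = 1423 ⇒ Q<K, forward
Step 1:
                    A           G
  init          2.745     0.06882
  Δ            -2.724       5.447
  eq          0.02138       5.516
  solve Keq expr → x = 2.724; check Q = 1423
Then change container volume by factor 0.8 (V_new/V_old).
Step 2:
                    A           G
  init        0.02673       6.895
  Δ          0.006555    -0.01311
  eq          0.03328       6.882
  solve Keq expr → x = -0.006555; check Q = 1423

[G]_eq = 6.882 M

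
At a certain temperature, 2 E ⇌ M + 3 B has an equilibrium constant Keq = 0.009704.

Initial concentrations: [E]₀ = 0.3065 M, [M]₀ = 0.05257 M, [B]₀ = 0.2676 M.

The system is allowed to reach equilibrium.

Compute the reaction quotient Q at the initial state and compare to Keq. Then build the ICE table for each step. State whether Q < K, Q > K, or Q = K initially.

Q₀ = 0.01072 vs Keq = 0.009704 ⇒ Q>K, reverse
Step 1:
                   E          M          B
  Initial     0.3065    0.05257     0.2676
  Change    0.003018  -0.001509  -0.004527
  Equil       0.3095    0.05106     0.2631
  solve Keq expr → x = -0.001509; check Q = 0.009704

Q₀ = 0.01072; Q > K (proceeds reverse)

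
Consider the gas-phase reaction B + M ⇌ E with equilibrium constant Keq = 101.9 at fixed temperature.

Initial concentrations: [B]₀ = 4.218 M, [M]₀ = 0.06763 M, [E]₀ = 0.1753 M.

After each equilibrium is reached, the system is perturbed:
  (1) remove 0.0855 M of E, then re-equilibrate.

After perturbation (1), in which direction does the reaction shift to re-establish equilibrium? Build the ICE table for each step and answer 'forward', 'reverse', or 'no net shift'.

Q₀ = 0.6145 vs Keq = 101.9 ⇒ Q<K, forward
Step 1:
                   B          M          E
  init         4.218    0.06763     0.1753
  Δ         -0.06706   -0.06706    0.06706
  eq           4.151 5.7297e-04     0.2424
  solve Keq expr → x = 0.06706; check Q = 101.9
Then remove 0.0855 M of E.
Step 2:
                   B          M          E
  init         4.151 5.7297e-04     0.1569
  Δ       -2.0164e-04 -2.0164e-04 2.0164e-04
  eq           4.151 3.7133e-04     0.1571
  solve Keq expr → x = 2.0164e-04; check Q = 101.9

Direction: forward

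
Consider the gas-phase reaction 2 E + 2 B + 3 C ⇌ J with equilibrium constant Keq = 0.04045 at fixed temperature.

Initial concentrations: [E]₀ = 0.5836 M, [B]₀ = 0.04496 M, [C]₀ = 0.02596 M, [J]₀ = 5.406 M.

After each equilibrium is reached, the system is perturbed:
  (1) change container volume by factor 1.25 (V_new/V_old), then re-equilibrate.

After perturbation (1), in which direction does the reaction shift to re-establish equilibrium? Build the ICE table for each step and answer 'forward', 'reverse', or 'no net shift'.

Direction: reverse

Q₀ = 4.4883e+08 vs Keq = 0.04045 ⇒ Q>K, reverse
Step 1:
                  E         B         C         J
  I          0.5836   0.04496   0.02596     5.406
  C           1.486     1.486     2.229   -0.7432
  E            2.07     1.531     2.255     4.663
  solve Keq expr → x = -0.7432; check Q = 0.04045
Then change container volume by factor 1.25 (V_new/V_old).
Step 2:
                  E         B         C         J
  I           1.656     1.225     1.804      3.73
  C          0.2687    0.2687     0.403   -0.1343
  E           1.925     1.494     2.207     3.596
  solve Keq expr → x = -0.1343; check Q = 0.04045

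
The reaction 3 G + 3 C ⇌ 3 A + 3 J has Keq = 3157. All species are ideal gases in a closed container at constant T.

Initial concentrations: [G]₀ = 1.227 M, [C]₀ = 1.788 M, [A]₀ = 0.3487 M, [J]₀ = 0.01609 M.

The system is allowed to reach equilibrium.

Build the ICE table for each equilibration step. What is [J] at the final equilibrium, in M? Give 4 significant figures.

Q₀ = 1.6726e-08 vs Keq = 3157 ⇒ Q<K, forward
Step 1:
                  G         C         A         J
  I           1.227     1.788    0.3487   0.01609
  C          -1.077    -1.077     1.077     1.077
  E          0.1496    0.7106     1.426     1.093
  solve Keq expr → x = 0.3591; check Q = 3157

[J]_eq = 1.093 M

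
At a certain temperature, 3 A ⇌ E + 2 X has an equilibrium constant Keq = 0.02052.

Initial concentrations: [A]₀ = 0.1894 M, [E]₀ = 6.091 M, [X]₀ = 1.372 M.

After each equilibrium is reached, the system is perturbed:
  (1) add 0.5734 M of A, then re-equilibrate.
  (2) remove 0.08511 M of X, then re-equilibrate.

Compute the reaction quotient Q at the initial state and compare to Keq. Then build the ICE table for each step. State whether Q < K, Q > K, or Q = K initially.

Q₀ = 1688; Q > K (proceeds reverse)

Q₀ = 1688 vs Keq = 0.02052 ⇒ Q>K, reverse
Step 1:
                   A          E          X
  Initial     0.1894      6.091      1.372
  Change       1.801    -0.6002       -1.2
  Equil         1.99      5.491     0.1716
  solve Keq expr → x = -0.6002; check Q = 0.02052
Then add 0.5734 M of A.
Step 2:
                   A          E          X
  Initial      2.563      5.491     0.1716
  Change    -0.09678    0.03226    0.06452
  Equil        2.467      5.523     0.2361
  solve Keq expr → x = 0.03226; check Q = 0.02052
Then remove 0.08511 M of X.
Step 3:
                   A          E          X
  Initial      2.467      5.523      0.151
  Change     -0.1044    0.03479    0.06959
  Equil        2.362      5.558     0.2206
  solve Keq expr → x = 0.03479; check Q = 0.02052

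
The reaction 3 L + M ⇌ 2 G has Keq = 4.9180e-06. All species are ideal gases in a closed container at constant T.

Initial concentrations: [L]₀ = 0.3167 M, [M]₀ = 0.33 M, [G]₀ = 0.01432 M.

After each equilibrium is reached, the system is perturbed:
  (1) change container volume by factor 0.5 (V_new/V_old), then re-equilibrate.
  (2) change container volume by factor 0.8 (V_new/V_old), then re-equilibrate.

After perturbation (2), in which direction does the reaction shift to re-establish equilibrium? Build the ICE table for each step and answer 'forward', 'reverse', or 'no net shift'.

Direction: forward

Q₀ = 0.01956 vs Keq = 4.9180e-06 ⇒ Q>K, reverse
Step 1:
                  L         M         G
  init       0.3167      0.33   0.01432
  Δ          0.0211  0.007034  -0.01407
  eq         0.3378     0.337 2.5277e-04
  solve Keq expr → x = -0.007034; check Q = 4.9180e-06
Then change container volume by factor 0.5 (V_new/V_old).
Step 2:
                  L         M         G
  init       0.6756    0.6741 5.0554e-04
  Δ       -7.5548e-04 -2.5183e-04 5.0365e-04
  eq         0.6748    0.6738  0.001009
  solve Keq expr → x = 2.5183e-04; check Q = 4.9180e-06
Then change container volume by factor 0.8 (V_new/V_old).
Step 3:
                  L         M         G
  init       0.8436    0.8423  0.001261
  Δ       -4.7086e-04 -1.5695e-04 3.1390e-04
  eq         0.8431    0.8421  0.001575
  solve Keq expr → x = 1.5695e-04; check Q = 4.9180e-06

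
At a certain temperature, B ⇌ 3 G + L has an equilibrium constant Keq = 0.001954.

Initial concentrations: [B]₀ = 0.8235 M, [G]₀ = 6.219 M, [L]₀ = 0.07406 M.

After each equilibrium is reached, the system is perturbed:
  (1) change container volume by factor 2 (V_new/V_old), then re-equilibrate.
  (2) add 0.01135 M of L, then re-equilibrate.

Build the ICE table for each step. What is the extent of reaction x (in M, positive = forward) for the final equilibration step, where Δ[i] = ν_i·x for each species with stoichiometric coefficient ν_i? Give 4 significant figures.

x = -0.01135 M

Q₀ = 21.63 vs Keq = 0.001954 ⇒ Q>K, reverse
Step 1:
                  B         G         L
  init       0.8235     6.219   0.07406
  Δ         0.07405   -0.2222  -0.07405
  eq         0.8976     5.997 8.1323e-06
  solve Keq expr → x = -0.07405; check Q = 0.001954
Then change container volume by factor 2 (V_new/V_old).
Step 2:
                  B         G         L
  init       0.4488     2.998 4.0662e-06
  Δ       -2.8458e-05 8.5375e-05 2.8458e-05
  eq         0.4487     2.999 3.2525e-05
  solve Keq expr → x = 2.8458e-05; check Q = 0.001954
Then add 0.01135 M of L.
Step 3:
                  B         G         L
  init       0.4487     2.999   0.01138
  Δ         0.01135  -0.03404  -0.01135
  eq         0.4601     2.964 3.4509e-05
  solve Keq expr → x = -0.01135; check Q = 0.001954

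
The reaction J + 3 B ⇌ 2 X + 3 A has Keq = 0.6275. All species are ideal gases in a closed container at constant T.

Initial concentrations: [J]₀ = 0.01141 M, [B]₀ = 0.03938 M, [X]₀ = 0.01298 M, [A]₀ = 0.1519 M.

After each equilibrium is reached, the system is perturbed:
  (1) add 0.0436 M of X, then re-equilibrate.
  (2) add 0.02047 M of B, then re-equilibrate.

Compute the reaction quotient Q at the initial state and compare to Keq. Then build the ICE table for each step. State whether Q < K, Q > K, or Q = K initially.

Q₀ = 0.8474 vs Keq = 0.6275 ⇒ Q>K, reverse
Step 1:
                   J          B          X          A
  Initial    0.01141    0.03938    0.01298     0.1519
  Change  4.3589e-04   0.001308 -8.7178e-04  -0.001308
  Equil      0.01185    0.04069    0.01211     0.1506
  solve Keq expr → x = -4.3589e-04; check Q = 0.6275
Then add 0.0436 M of X.
Step 2:
                   J          B          X          A
  Initial    0.01185    0.04069    0.05571     0.1506
  Change    0.007855    0.02357   -0.01571   -0.02357
  Equil       0.0197    0.06425       0.04      0.127
  solve Keq expr → x = -0.007855; check Q = 0.6275
Then add 0.02047 M of B.
Step 3:
                   J          B          X          A
  Initial     0.0197    0.08472       0.04      0.127
  Change   -0.002525  -0.007575    0.00505   0.007575
  Equil      0.01718    0.07715    0.04505     0.1346
  solve Keq expr → x = 0.002525; check Q = 0.6275

Q₀ = 0.8474; Q > K (proceeds reverse)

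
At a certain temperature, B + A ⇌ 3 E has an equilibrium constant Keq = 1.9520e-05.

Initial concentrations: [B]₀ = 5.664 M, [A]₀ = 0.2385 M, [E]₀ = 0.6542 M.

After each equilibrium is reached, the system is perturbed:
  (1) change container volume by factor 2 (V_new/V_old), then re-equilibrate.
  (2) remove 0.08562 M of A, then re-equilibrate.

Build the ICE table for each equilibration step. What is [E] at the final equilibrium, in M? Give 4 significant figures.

[E]_eq = 0.01983 M

Q₀ = 0.2073 vs Keq = 1.9520e-05 ⇒ Q>K, reverse
Step 1:
                  B         A         E
  I           5.664    0.2385    0.6542
  C          0.2057    0.2057   -0.6171
  E            5.87    0.4442   0.03706
  solve Keq expr → x = -0.2057; check Q = 1.9520e-05
Then change container volume by factor 2 (V_new/V_old).
Step 2:
                  B         A         E
  I           2.935    0.2221   0.01853
  C       -0.001585 -0.001585  0.004756
  E           2.933    0.2205   0.02329
  solve Keq expr → x = 0.001585; check Q = 1.9520e-05
Then remove 0.08562 M of A.
Step 3:
                  B         A         E
  I           2.933    0.1349   0.02329
  C        0.001153  0.001153  -0.00346
  E           2.934    0.1361   0.01983
  solve Keq expr → x = -0.001153; check Q = 1.9520e-05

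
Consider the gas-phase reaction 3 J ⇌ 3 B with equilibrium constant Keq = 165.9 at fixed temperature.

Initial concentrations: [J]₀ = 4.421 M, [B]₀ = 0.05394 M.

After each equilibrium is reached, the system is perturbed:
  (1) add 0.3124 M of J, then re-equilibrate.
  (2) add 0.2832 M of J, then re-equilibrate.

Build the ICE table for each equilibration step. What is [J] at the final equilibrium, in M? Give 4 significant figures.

Q₀ = 1.8162e-06 vs Keq = 165.9 ⇒ Q<K, forward
Step 1:
                  J         B
  init        4.421   0.05394
  Δ          -3.732     3.732
  eq          0.689     3.786
  solve Keq expr → x = 1.244; check Q = 165.9
Then add 0.3124 M of J.
Step 2:
                  J         B
  init        1.001     3.786
  Δ         -0.2643    0.2643
  eq         0.7371      4.05
  solve Keq expr → x = 0.0881; check Q = 165.9
Then add 0.2832 M of J.
Step 3:
                  J         B
  init         1.02      4.05
  Δ         -0.2396    0.2396
  eq         0.7807      4.29
  solve Keq expr → x = 0.07987; check Q = 165.9

[J]_eq = 0.7807 M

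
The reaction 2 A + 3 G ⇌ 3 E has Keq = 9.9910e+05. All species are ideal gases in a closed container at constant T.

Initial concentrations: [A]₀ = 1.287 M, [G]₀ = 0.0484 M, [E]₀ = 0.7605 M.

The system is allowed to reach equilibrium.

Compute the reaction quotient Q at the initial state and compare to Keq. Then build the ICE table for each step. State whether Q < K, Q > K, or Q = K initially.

Q₀ = 2342 vs Keq = 9.9910e+05 ⇒ Q<K, forward
Step 1:
                  A         G         E
  init        1.287    0.0484    0.7605
  Δ        -0.02768  -0.04152   0.04152
  eq          1.259   0.00688     0.802
  solve Keq expr → x = 0.01384; check Q = 9.9910e+05

Q₀ = 2342; Q < K (proceeds forward)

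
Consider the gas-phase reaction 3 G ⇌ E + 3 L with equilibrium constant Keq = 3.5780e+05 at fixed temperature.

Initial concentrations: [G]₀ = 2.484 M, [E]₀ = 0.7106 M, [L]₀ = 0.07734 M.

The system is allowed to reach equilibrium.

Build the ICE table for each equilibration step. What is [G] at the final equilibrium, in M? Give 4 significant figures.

Q₀ = 2.1448e-05 vs Keq = 3.5780e+05 ⇒ Q<K, forward
Step 1:
                   G          E          L
  I            2.484     0.7106    0.07734
  C           -2.443     0.8144      2.443
  E          0.04087      1.525       2.52
  solve Keq expr → x = 0.8144; check Q = 3.5780e+05

[G]_eq = 0.04087 M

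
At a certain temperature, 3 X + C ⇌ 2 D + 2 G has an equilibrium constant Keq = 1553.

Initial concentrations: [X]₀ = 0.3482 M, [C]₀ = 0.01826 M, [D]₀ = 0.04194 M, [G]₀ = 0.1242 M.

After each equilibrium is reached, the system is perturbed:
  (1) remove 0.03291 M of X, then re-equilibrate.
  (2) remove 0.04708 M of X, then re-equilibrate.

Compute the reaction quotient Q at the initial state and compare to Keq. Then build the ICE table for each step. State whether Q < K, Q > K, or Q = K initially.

Q₀ = 0.0352 vs Keq = 1553 ⇒ Q<K, forward
Step 1:
                    X           C           D           G
  init         0.3482     0.01826     0.04194      0.1242
  Δ          -0.05477    -0.01826     0.03651     0.03651
  eq           0.2934  4.0514e-06     0.07845      0.1607
  solve Keq expr → x = 0.01826; check Q = 1553
Then remove 0.03291 M of X.
Step 2:
                    X           C           D           G
  init         0.2605  4.0514e-06     0.07845      0.1607
  Δ        5.2091e-06  1.7364e-06 -3.4728e-06 -3.4728e-06
  eq           0.2605  5.7878e-06     0.07845      0.1607
  solve Keq expr → x = -1.7364e-06; check Q = 1553
Then remove 0.04708 M of X.
Step 3:
                    X           C           D           G
  init         0.2134  5.7878e-06     0.07845      0.1607
  Δ        1.4192e-05  4.7308e-06 -9.4616e-06 -9.4616e-06
  eq           0.2135  1.0519e-05     0.07844      0.1607
  solve Keq expr → x = -4.7308e-06; check Q = 1553

Q₀ = 0.0352; Q < K (proceeds forward)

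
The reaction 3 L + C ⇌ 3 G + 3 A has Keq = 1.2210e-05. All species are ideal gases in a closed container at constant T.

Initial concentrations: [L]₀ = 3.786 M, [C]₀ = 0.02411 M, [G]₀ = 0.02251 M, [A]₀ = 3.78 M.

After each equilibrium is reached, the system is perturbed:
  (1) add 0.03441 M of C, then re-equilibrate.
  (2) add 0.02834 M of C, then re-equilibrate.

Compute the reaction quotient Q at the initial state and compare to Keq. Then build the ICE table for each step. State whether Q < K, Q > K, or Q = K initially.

Q₀ = 4.7083e-04; Q > K (proceeds reverse)

Q₀ = 4.7083e-04 vs Keq = 1.2210e-05 ⇒ Q>K, reverse
Step 1:
                    L           C           G           A
  I             3.786     0.02411     0.02251        3.78
  C           0.01535    0.005116    -0.01535    -0.01535
  E             3.801     0.02923    0.007162       3.765
  solve Keq expr → x = -0.005116; check Q = 1.2210e-05
Then add 0.03441 M of C.
Step 2:
                    L           C           G           A
  I             3.801     0.06364    0.007162       3.765
  C         -0.002077 -6.9230e-04    0.002077    0.002077
  E             3.799     0.06294    0.009239       3.767
  solve Keq expr → x = 6.9230e-04; check Q = 1.2210e-05
Then add 0.02834 M of C.
Step 3:
                    L           C           G           A
  I             3.799     0.09128    0.009239       3.767
  C         -0.001197 -3.9897e-04    0.001197    0.001197
  E             3.798     0.09088     0.01044       3.768
  solve Keq expr → x = 3.9897e-04; check Q = 1.2210e-05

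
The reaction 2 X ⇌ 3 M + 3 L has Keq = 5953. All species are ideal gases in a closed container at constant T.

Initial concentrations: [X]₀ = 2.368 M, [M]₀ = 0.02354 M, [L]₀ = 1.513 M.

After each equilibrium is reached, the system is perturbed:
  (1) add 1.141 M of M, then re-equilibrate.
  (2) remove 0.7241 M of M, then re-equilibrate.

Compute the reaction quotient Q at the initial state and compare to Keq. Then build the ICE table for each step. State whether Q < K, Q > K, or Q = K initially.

Q₀ = 8.0570e-06; Q < K (proceeds forward)

Q₀ = 8.0570e-06 vs Keq = 5953 ⇒ Q<K, forward
Step 1:
                    X           M           L
  Initial       2.368     0.02354       1.513
  Change       -1.838       2.757       2.757
  Equil        0.5301        2.78        4.27
  solve Keq expr → x = 0.9189; check Q = 5953
Then add 1.141 M of M.
Step 2:
                    X           M           L
  Initial      0.5301       3.921        4.27
  Change       0.1872     -0.2807     -0.2807
  Equil        0.7173       3.641       3.989
  solve Keq expr → x = -0.09358; check Q = 5953
Then remove 0.7241 M of M.
Step 3:
                    X           M           L
  Initial      0.7173       2.916       3.989
  Change      -0.1178      0.1767      0.1767
  Equil        0.5995       3.093       4.166
  solve Keq expr → x = 0.0589; check Q = 5953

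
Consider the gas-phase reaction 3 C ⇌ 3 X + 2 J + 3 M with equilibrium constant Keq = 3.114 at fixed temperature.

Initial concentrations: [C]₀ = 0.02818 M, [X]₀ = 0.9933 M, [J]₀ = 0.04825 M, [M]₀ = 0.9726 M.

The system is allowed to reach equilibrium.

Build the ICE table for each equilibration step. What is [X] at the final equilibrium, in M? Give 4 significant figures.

Q₀ = 93.8 vs Keq = 3.114 ⇒ Q>K, reverse
Step 1:
                   C          X          J          M
  Initial    0.02818     0.9933    0.04825     0.9726
  Change     0.02975   -0.02975   -0.01983   -0.02975
  Equil      0.05793     0.9635    0.02842     0.9428
  solve Keq expr → x = -0.009917; check Q = 3.114

[X]_eq = 0.9635 M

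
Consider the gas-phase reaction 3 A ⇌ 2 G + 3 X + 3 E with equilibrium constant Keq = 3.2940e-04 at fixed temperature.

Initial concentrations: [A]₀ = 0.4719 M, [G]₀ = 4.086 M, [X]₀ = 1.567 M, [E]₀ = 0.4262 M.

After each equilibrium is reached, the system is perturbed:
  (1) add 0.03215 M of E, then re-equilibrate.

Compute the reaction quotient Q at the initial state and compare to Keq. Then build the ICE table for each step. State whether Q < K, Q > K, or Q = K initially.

Q₀ = 47.33; Q > K (proceeds reverse)

Q₀ = 47.33 vs Keq = 3.2940e-04 ⇒ Q>K, reverse
Step 1:
                   A          G          X          E
  I           0.4719      4.086      1.567     0.4262
  C           0.4049    -0.2699    -0.4049    -0.4049
  E           0.8768      3.816      1.162    0.02134
  solve Keq expr → x = -0.135; check Q = 3.2940e-04
Then add 0.03215 M of E.
Step 2:
                   A          G          X          E
  I           0.8768      3.816      1.162    0.05349
  C          0.03072   -0.02048   -0.03072   -0.03072
  E           0.9075      3.796      1.131    0.02277
  solve Keq expr → x = -0.01024; check Q = 3.2940e-04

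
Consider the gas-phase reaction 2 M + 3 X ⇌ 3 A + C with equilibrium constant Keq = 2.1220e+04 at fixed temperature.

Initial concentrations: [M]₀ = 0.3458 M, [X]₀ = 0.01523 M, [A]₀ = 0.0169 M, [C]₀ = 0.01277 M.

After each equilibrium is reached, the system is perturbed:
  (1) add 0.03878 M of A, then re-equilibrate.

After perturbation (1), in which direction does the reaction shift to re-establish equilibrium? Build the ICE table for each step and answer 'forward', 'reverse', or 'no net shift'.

Direction: reverse

Q₀ = 0.1459 vs Keq = 2.1220e+04 ⇒ Q<K, forward
Step 1:
                   M          X          A          C
  Initial     0.3458    0.01523     0.0169    0.01277
  Change   -0.009745   -0.01462    0.01462   0.004872
  Equil       0.3361 6.1311e-04    0.03152    0.01764
  solve Keq expr → x = 0.004872; check Q = 2.1220e+04
Then add 0.03878 M of A.
Step 2:
                   M          X          A          C
  Initial     0.3361 6.1311e-04     0.0703    0.01764
  Change  4.8838e-04 7.3258e-04 -7.3258e-04 -2.4419e-04
  Equil       0.3365   0.001346    0.06956     0.0174
  solve Keq expr → x = -2.4419e-04; check Q = 2.1220e+04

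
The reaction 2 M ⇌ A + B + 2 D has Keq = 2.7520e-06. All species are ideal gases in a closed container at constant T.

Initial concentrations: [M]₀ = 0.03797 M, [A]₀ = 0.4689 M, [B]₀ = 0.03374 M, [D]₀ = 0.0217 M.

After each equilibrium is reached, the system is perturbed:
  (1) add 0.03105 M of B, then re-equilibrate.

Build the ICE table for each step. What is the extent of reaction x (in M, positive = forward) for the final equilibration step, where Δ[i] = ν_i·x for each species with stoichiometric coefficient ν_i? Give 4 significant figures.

Q₀ = 0.005167 vs Keq = 2.7520e-06 ⇒ Q>K, reverse
Step 1:
                  M         A         B         D
  init      0.03797    0.4689   0.03374    0.0217
  Δ         0.02076  -0.01038  -0.01038  -0.02076
  eq        0.05873    0.4585   0.02336 9.4135e-04
  solve Keq expr → x = -0.01038; check Q = 2.7520e-06
Then add 0.03105 M of B.
Step 2:
                  M         A         B         D
  init      0.05873    0.4585   0.05441 9.4135e-04
  Δ       3.2015e-04 -1.6008e-04 -1.6008e-04 -3.2015e-04
  eq        0.05905    0.4584   0.05425 6.2120e-04
  solve Keq expr → x = -1.6008e-04; check Q = 2.7520e-06

x = -1.6008e-04 M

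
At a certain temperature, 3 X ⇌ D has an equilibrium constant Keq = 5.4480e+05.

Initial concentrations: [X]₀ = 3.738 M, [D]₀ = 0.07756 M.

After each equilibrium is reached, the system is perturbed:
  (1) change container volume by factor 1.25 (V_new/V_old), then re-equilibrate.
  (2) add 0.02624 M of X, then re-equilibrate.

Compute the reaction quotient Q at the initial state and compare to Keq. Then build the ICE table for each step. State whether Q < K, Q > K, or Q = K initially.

Q₀ = 0.001485 vs Keq = 5.4480e+05 ⇒ Q<K, forward
Step 1:
                  X         D
  I           3.738   0.07756
  C          -3.725     1.242
  E         0.01343     1.319
  solve Keq expr → x = 1.242; check Q = 5.4480e+05
Then change container volume by factor 1.25 (V_new/V_old).
Step 2:
                  X         D
  I         0.01074     1.055
  C        0.001721 -5.7360e-04
  E         0.01246     1.055
  solve Keq expr → x = -5.7360e-04; check Q = 5.4480e+05
Then add 0.02624 M of X.
Step 3:
                  X         D
  I          0.0387     1.055
  C        -0.02621  0.008735
  E          0.0125     1.063
  solve Keq expr → x = 0.008735; check Q = 5.4480e+05

Q₀ = 0.001485; Q < K (proceeds forward)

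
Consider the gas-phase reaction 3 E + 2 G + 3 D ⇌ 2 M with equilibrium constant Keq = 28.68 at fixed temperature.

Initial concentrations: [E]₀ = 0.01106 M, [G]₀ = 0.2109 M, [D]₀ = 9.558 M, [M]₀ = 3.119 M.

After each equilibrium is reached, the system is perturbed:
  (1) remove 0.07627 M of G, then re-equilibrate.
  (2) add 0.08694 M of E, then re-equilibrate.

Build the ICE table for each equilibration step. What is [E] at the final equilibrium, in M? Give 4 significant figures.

Q₀ = 1.8514e+05 vs Keq = 28.68 ⇒ Q>K, reverse
Step 1:
                  E         G         D         M
  I         0.01106    0.2109     9.558     3.119
  C          0.1437   0.09583    0.1437  -0.09583
  E          0.1548    0.3067     9.702     3.023
  solve Keq expr → x = -0.04791; check Q = 28.68
Then remove 0.07627 M of G.
Step 2:
                  E         G         D         M
  I          0.1548    0.2305     9.702     3.023
  C         0.02344   0.01563   0.02344  -0.01563
  E          0.1782    0.2461     9.725     3.008
  solve Keq expr → x = -0.007813; check Q = 28.68
Then add 0.08694 M of E.
Step 3:
                  E         G         D         M
  I          0.2652    0.2461     9.725     3.008
  C        -0.06103  -0.04069  -0.06103   0.04069
  E          0.2041    0.2054     9.664     3.048
  solve Keq expr → x = 0.02034; check Q = 28.68

[E]_eq = 0.2041 M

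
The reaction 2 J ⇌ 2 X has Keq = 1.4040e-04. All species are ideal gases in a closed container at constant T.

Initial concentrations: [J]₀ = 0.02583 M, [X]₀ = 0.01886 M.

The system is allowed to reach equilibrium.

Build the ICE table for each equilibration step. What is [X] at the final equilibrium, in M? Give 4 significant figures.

[X]_eq = 5.2333e-04 M

Q₀ = 0.5331 vs Keq = 1.4040e-04 ⇒ Q>K, reverse
Step 1:
                    J           X
  I           0.02583     0.01886
  C           0.01834    -0.01834
  E           0.04417  5.2333e-04
  solve Keq expr → x = -0.009168; check Q = 1.4040e-04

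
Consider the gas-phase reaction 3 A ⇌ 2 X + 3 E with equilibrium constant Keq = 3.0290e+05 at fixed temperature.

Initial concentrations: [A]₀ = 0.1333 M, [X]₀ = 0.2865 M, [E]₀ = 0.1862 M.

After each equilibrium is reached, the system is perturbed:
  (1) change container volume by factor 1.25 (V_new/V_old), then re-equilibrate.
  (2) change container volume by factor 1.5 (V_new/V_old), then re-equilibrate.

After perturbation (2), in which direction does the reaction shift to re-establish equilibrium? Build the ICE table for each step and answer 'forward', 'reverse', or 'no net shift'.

Q₀ = 0.2237 vs Keq = 3.0290e+05 ⇒ Q<K, forward
Step 1:
                  A         X         E
  Initial    0.1333    0.2865    0.1862
  Change    -0.1309   0.08723    0.1309
  Equil    0.002449    0.3737    0.3171
  solve Keq expr → x = 0.04362; check Q = 3.0290e+05
Then change container volume by factor 1.25 (V_new/V_old).
Step 2:
                  A         X         E
  Initial   0.00196     0.299    0.2536
  Change  -2.6840e-04 1.7893e-04 2.6840e-04
  Equil    0.001691    0.2992    0.2539
  solve Keq expr → x = 8.9467e-05; check Q = 3.0290e+05
Then change container volume by factor 1.5 (V_new/V_old).
Step 3:
                  A         X         E
  Initial  0.001127    0.1994    0.1693
  Change  -2.6519e-04 1.7679e-04 2.6519e-04
  Equil   8.6226e-04    0.1996    0.1695
  solve Keq expr → x = 8.8395e-05; check Q = 3.0290e+05

Direction: forward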